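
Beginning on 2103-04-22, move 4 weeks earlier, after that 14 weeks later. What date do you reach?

July 1, 2103

Subtracting 4 weeks (= 28 days) from April 22, 2103:
Going back 22 days from April 22, 2103 reaches the end of the previous month; 28 − 22 = 6 left.
March 2103 has 31 days; 31 − 6 = 25 → March 25, 2103.
Adding 14 weeks (= 98 days) from March 25, 2103:
March has 31 days, so 31 − 25 = 6 days remain after March 25, 2103; 98 − 6 = 92 left.
April 2103 has 30 days: 92 − 30 = 62 left.
May 2103 has 31 days: 62 − 31 = 31 left.
June 2103 has 30 days: 31 − 30 = 1 left.
1 day into July 2103 → July 1, 2103.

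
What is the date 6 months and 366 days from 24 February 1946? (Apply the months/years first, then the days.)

August 25, 1947

Counting forward 6 months and 366 days from February 24, 1946: first the month/year part, then the days.
month 2 + 6 = 8 → August 1946.
Day 24 is valid in August, giving August 24, 1946.
Now add 366 days from August 24, 1946.
August has 31 days, so 31 − 24 = 7 days remain after August 24, 1946; 366 − 7 = 359 left.
September 1946 has 30 days: 359 − 30 = 329 left.
October 1946 has 31 days: 329 − 31 = 298 left.
November 1946 has 30 days: 298 − 30 = 268 left.
December 1946 has 31 days: 268 − 31 = 237 left.
January 1947 has 31 days: 237 − 31 = 206 left.
February 1947 has 28 days (1947 is not a leap year): 206 − 28 = 178 left.
March 1947 has 31 days: 178 − 31 = 147 left.
April 1947 has 30 days: 147 − 30 = 117 left.
May 1947 has 31 days: 117 − 31 = 86 left.
June 1947 has 30 days: 86 − 30 = 56 left.
July 1947 has 31 days: 56 − 31 = 25 left.
25 days into August 1947 → August 25, 1947.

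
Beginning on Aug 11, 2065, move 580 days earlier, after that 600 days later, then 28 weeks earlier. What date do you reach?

February 16, 2065

Counting back 580 days from August 11, 2065:
Going back 11 days from August 11, 2065 reaches the end of the previous month; 580 − 11 = 569 left.
July 2065 has 31 days: 569 − 31 = 538 left.
June 2065 has 30 days: 538 − 30 = 508 left.
May 2065 has 31 days: 508 − 31 = 477 left.
April 2065 has 30 days: 477 − 30 = 447 left.
March 2065 has 31 days: 447 − 31 = 416 left.
February 2065 has 28 days (2065 is not a leap year): 416 − 28 = 388 left.
January 2065 has 31 days: 388 − 31 = 357 left.
December 2064 has 31 days: 357 − 31 = 326 left.
November 2064 has 30 days: 326 − 30 = 296 left.
October 2064 has 31 days: 296 − 31 = 265 left.
September 2064 has 30 days: 265 − 30 = 235 left.
August 2064 has 31 days: 235 − 31 = 204 left.
July 2064 has 31 days: 204 − 31 = 173 left.
June 2064 has 30 days: 173 − 30 = 143 left.
May 2064 has 31 days: 143 − 31 = 112 left.
April 2064 has 30 days: 112 − 30 = 82 left.
March 2064 has 31 days: 82 − 31 = 51 left.
February 2064 has 29 days (2064 is a leap year): 51 − 29 = 22 left.
January 2064 has 31 days; 31 − 22 = 9 → January 9, 2064.
Counting forward 600 days from January 9, 2064:
January has 31 days, so 31 − 9 = 22 days remain after January 9, 2064; 600 − 22 = 578 left.
February 2064 has 29 days (2064 is a leap year): 578 − 29 = 549 left.
March 2064 has 31 days: 549 − 31 = 518 left.
April 2064 has 30 days: 518 − 30 = 488 left.
May 2064 has 31 days: 488 − 31 = 457 left.
June 2064 has 30 days: 457 − 30 = 427 left.
July 2064 has 31 days: 427 − 31 = 396 left.
August 2064 has 31 days: 396 − 31 = 365 left.
September 2064 has 30 days: 365 − 30 = 335 left.
October 2064 has 31 days: 335 − 31 = 304 left.
November 2064 has 30 days: 304 − 30 = 274 left.
December 2064 has 31 days: 274 − 31 = 243 left.
January 2065 has 31 days: 243 − 31 = 212 left.
February 2065 has 28 days (2065 is not a leap year): 212 − 28 = 184 left.
March 2065 has 31 days: 184 − 31 = 153 left.
April 2065 has 30 days: 153 − 30 = 123 left.
May 2065 has 31 days: 123 − 31 = 92 left.
June 2065 has 30 days: 92 − 30 = 62 left.
July 2065 has 31 days: 62 − 31 = 31 left.
31 days into August 2065 → August 31, 2065.
Counting back 28 weeks (= 196 days) from August 31, 2065:
Going back 31 days from August 31, 2065 reaches the end of the previous month; 196 − 31 = 165 left.
July 2065 has 31 days: 165 − 31 = 134 left.
June 2065 has 30 days: 134 − 30 = 104 left.
May 2065 has 31 days: 104 − 31 = 73 left.
April 2065 has 30 days: 73 − 30 = 43 left.
March 2065 has 31 days: 43 − 31 = 12 left.
February 2065 has 28 days; 28 − 12 = 16 → February 16, 2065.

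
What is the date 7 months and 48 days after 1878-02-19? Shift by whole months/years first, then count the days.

November 6, 1878

Advancing 7 months and 48 days from February 19, 1878: first the month/year part, then the days.
month 2 + 7 = 9 → September 1878.
Day 19 is valid in September, giving September 19, 1878.
Now add 48 days from September 19, 1878.
September has 30 days, so 30 − 19 = 11 days remain after September 19, 1878; 48 − 11 = 37 left.
October 1878 has 31 days: 37 − 31 = 6 left.
6 days into November 1878 → November 6, 1878.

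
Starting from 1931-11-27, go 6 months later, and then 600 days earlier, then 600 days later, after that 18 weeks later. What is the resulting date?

Adding 6 months from November 27, 1931:
month 11 + 6 = 17, which is month 5 of year 1932 → May 1932.
Day 27 is valid in May, giving May 27, 1932.
Going back 600 days from May 27, 1932:
Going back 27 days from May 27, 1932 reaches the end of the previous month; 600 − 27 = 573 left.
April 1932 has 30 days: 573 − 30 = 543 left.
March 1932 has 31 days: 543 − 31 = 512 left.
February 1932 has 29 days (1932 is a leap year): 512 − 29 = 483 left.
January 1932 has 31 days: 483 − 31 = 452 left.
December 1931 has 31 days: 452 − 31 = 421 left.
November 1931 has 30 days: 421 − 30 = 391 left.
October 1931 has 31 days: 391 − 31 = 360 left.
September 1931 has 30 days: 360 − 30 = 330 left.
August 1931 has 31 days: 330 − 31 = 299 left.
July 1931 has 31 days: 299 − 31 = 268 left.
June 1931 has 30 days: 268 − 30 = 238 left.
May 1931 has 31 days: 238 − 31 = 207 left.
April 1931 has 30 days: 207 − 30 = 177 left.
March 1931 has 31 days: 177 − 31 = 146 left.
February 1931 has 28 days (1931 is not a leap year): 146 − 28 = 118 left.
January 1931 has 31 days: 118 − 31 = 87 left.
December 1930 has 31 days: 87 − 31 = 56 left.
November 1930 has 30 days: 56 − 30 = 26 left.
October 1930 has 31 days; 31 − 26 = 5 → October 5, 1930.
Advancing 600 days from October 5, 1930:
October has 31 days, so 31 − 5 = 26 days remain after October 5, 1930; 600 − 26 = 574 left.
November 1930 has 30 days: 574 − 30 = 544 left.
December 1930 has 31 days: 544 − 31 = 513 left.
January 1931 has 31 days: 513 − 31 = 482 left.
February 1931 has 28 days (1931 is not a leap year): 482 − 28 = 454 left.
March 1931 has 31 days: 454 − 31 = 423 left.
April 1931 has 30 days: 423 − 30 = 393 left.
May 1931 has 31 days: 393 − 31 = 362 left.
June 1931 has 30 days: 362 − 30 = 332 left.
July 1931 has 31 days: 332 − 31 = 301 left.
August 1931 has 31 days: 301 − 31 = 270 left.
September 1931 has 30 days: 270 − 30 = 240 left.
October 1931 has 31 days: 240 − 31 = 209 left.
November 1931 has 30 days: 209 − 30 = 179 left.
December 1931 has 31 days: 179 − 31 = 148 left.
January 1932 has 31 days: 148 − 31 = 117 left.
February 1932 has 29 days (1932 is a leap year): 117 − 29 = 88 left.
March 1932 has 31 days: 88 − 31 = 57 left.
April 1932 has 30 days: 57 − 30 = 27 left.
27 days into May 1932 → May 27, 1932.
Counting forward 18 weeks (= 126 days) from May 27, 1932:
May has 31 days, so 31 − 27 = 4 days remain after May 27, 1932; 126 − 4 = 122 left.
June 1932 has 30 days: 122 − 30 = 92 left.
July 1932 has 31 days: 92 − 31 = 61 left.
August 1932 has 31 days: 61 − 31 = 30 left.
30 days into September 1932 → September 30, 1932.

September 30, 1932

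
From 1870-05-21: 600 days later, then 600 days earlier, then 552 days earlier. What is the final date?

Counting forward 600 days from May 21, 1870:
May has 31 days, so 31 − 21 = 10 days remain after May 21, 1870; 600 − 10 = 590 left.
June 1870 has 30 days: 590 − 30 = 560 left.
July 1870 has 31 days: 560 − 31 = 529 left.
August 1870 has 31 days: 529 − 31 = 498 left.
September 1870 has 30 days: 498 − 30 = 468 left.
October 1870 has 31 days: 468 − 31 = 437 left.
November 1870 has 30 days: 437 − 30 = 407 left.
December 1870 has 31 days: 407 − 31 = 376 left.
January 1871 has 31 days: 376 − 31 = 345 left.
February 1871 has 28 days (1871 is not a leap year): 345 − 28 = 317 left.
March 1871 has 31 days: 317 − 31 = 286 left.
April 1871 has 30 days: 286 − 30 = 256 left.
May 1871 has 31 days: 256 − 31 = 225 left.
June 1871 has 30 days: 225 − 30 = 195 left.
July 1871 has 31 days: 195 − 31 = 164 left.
August 1871 has 31 days: 164 − 31 = 133 left.
September 1871 has 30 days: 133 − 30 = 103 left.
October 1871 has 31 days: 103 − 31 = 72 left.
November 1871 has 30 days: 72 − 30 = 42 left.
December 1871 has 31 days: 42 − 31 = 11 left.
11 days into January 1872 → January 11, 1872.
Going back 600 days from January 11, 1872:
Going back 11 days from January 11, 1872 reaches the end of the previous month; 600 − 11 = 589 left.
December 1871 has 31 days: 589 − 31 = 558 left.
November 1871 has 30 days: 558 − 30 = 528 left.
October 1871 has 31 days: 528 − 31 = 497 left.
September 1871 has 30 days: 497 − 30 = 467 left.
August 1871 has 31 days: 467 − 31 = 436 left.
July 1871 has 31 days: 436 − 31 = 405 left.
June 1871 has 30 days: 405 − 30 = 375 left.
May 1871 has 31 days: 375 − 31 = 344 left.
April 1871 has 30 days: 344 − 30 = 314 left.
March 1871 has 31 days: 314 − 31 = 283 left.
February 1871 has 28 days (1871 is not a leap year): 283 − 28 = 255 left.
January 1871 has 31 days: 255 − 31 = 224 left.
December 1870 has 31 days: 224 − 31 = 193 left.
November 1870 has 30 days: 193 − 30 = 163 left.
October 1870 has 31 days: 163 − 31 = 132 left.
September 1870 has 30 days: 132 − 30 = 102 left.
August 1870 has 31 days: 102 − 31 = 71 left.
July 1870 has 31 days: 71 − 31 = 40 left.
June 1870 has 30 days: 40 − 30 = 10 left.
May 1870 has 31 days; 31 − 10 = 21 → May 21, 1870.
Subtracting 552 days from May 21, 1870:
Going back 21 days from May 21, 1870 reaches the end of the previous month; 552 − 21 = 531 left.
April 1870 has 30 days: 531 − 30 = 501 left.
March 1870 has 31 days: 501 − 31 = 470 left.
February 1870 has 28 days (1870 is not a leap year): 470 − 28 = 442 left.
January 1870 has 31 days: 442 − 31 = 411 left.
December 1869 has 31 days: 411 − 31 = 380 left.
November 1869 has 30 days: 380 − 30 = 350 left.
October 1869 has 31 days: 350 − 31 = 319 left.
September 1869 has 30 days: 319 − 30 = 289 left.
August 1869 has 31 days: 289 − 31 = 258 left.
July 1869 has 31 days: 258 − 31 = 227 left.
June 1869 has 30 days: 227 − 30 = 197 left.
May 1869 has 31 days: 197 − 31 = 166 left.
April 1869 has 30 days: 166 − 30 = 136 left.
March 1869 has 31 days: 136 − 31 = 105 left.
February 1869 has 28 days (1869 is not a leap year): 105 − 28 = 77 left.
January 1869 has 31 days: 77 − 31 = 46 left.
December 1868 has 31 days: 46 − 31 = 15 left.
November 1868 has 30 days; 30 − 15 = 15 → November 15, 1868.

November 15, 1868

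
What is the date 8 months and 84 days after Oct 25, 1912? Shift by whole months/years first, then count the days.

September 17, 1913

Advancing 8 months and 84 days from October 25, 1912: first the month/year part, then the days.
month 10 + 8 = 18, which is month 6 of year 1913 → June 1913.
Day 25 is valid in June, giving June 25, 1913.
Now add 84 days from June 25, 1913.
June has 30 days, so 30 − 25 = 5 days remain after June 25, 1913; 84 − 5 = 79 left.
July 1913 has 31 days: 79 − 31 = 48 left.
August 1913 has 31 days: 48 − 31 = 17 left.
17 days into September 1913 → September 17, 1913.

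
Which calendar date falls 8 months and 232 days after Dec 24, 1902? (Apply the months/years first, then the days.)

April 12, 1904

Advancing 8 months and 232 days from December 24, 1902: first the month/year part, then the days.
month 12 + 8 = 20, which is month 8 of year 1903 → August 1903.
Day 24 is valid in August, giving August 24, 1903.
Now add 232 days from August 24, 1903.
August has 31 days, so 31 − 24 = 7 days remain after August 24, 1903; 232 − 7 = 225 left.
September 1903 has 30 days: 225 − 30 = 195 left.
October 1903 has 31 days: 195 − 31 = 164 left.
November 1903 has 30 days: 164 − 30 = 134 left.
December 1903 has 31 days: 134 − 31 = 103 left.
January 1904 has 31 days: 103 − 31 = 72 left.
February 1904 has 29 days (1904 is a leap year): 72 − 29 = 43 left.
March 1904 has 31 days: 43 − 31 = 12 left.
12 days into April 1904 → April 12, 1904.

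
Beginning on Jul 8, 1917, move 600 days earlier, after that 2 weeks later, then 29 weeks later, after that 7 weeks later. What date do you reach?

Counting back 600 days from July 8, 1917:
Going back 8 days from July 8, 1917 reaches the end of the previous month; 600 − 8 = 592 left.
June 1917 has 30 days: 592 − 30 = 562 left.
May 1917 has 31 days: 562 − 31 = 531 left.
April 1917 has 30 days: 531 − 30 = 501 left.
March 1917 has 31 days: 501 − 31 = 470 left.
February 1917 has 28 days (1917 is not a leap year): 470 − 28 = 442 left.
January 1917 has 31 days: 442 − 31 = 411 left.
December 1916 has 31 days: 411 − 31 = 380 left.
November 1916 has 30 days: 380 − 30 = 350 left.
October 1916 has 31 days: 350 − 31 = 319 left.
September 1916 has 30 days: 319 − 30 = 289 left.
August 1916 has 31 days: 289 − 31 = 258 left.
July 1916 has 31 days: 258 − 31 = 227 left.
June 1916 has 30 days: 227 − 30 = 197 left.
May 1916 has 31 days: 197 − 31 = 166 left.
April 1916 has 30 days: 166 − 30 = 136 left.
March 1916 has 31 days: 136 − 31 = 105 left.
February 1916 has 29 days (1916 is a leap year): 105 − 29 = 76 left.
January 1916 has 31 days: 76 − 31 = 45 left.
December 1915 has 31 days: 45 − 31 = 14 left.
November 1915 has 30 days; 30 − 14 = 16 → November 16, 1915.
Adding 2 weeks (= 14 days) from November 16, 1915:
November has 30 days; 16 + 14 = 30, still in November.
Adding 29 weeks (= 203 days) from November 30, 1915:
November has 30 days, so 30 − 30 = 0 days remain after November 30, 1915; 203 − 0 = 203 left.
December 1915 has 31 days: 203 − 31 = 172 left.
January 1916 has 31 days: 172 − 31 = 141 left.
February 1916 has 29 days (1916 is a leap year): 141 − 29 = 112 left.
March 1916 has 31 days: 112 − 31 = 81 left.
April 1916 has 30 days: 81 − 30 = 51 left.
May 1916 has 31 days: 51 − 31 = 20 left.
20 days into June 1916 → June 20, 1916.
Advancing 7 weeks (= 49 days) from June 20, 1916:
June has 30 days, so 30 − 20 = 10 days remain after June 20, 1916; 49 − 10 = 39 left.
July 1916 has 31 days: 39 − 31 = 8 left.
8 days into August 1916 → August 8, 1916.

August 8, 1916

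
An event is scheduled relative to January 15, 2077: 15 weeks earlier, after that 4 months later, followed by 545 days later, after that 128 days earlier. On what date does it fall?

Subtracting 15 weeks (= 105 days) from January 15, 2077:
Going back 15 days from January 15, 2077 reaches the end of the previous month; 105 − 15 = 90 left.
December 2076 has 31 days: 90 − 31 = 59 left.
November 2076 has 30 days: 59 − 30 = 29 left.
October 2076 has 31 days; 31 − 29 = 2 → October 2, 2076.
Adding 4 months from October 2, 2076:
month 10 + 4 = 14, which is month 2 of year 2077 → February 2077.
Day 2 is valid in February, giving February 2, 2077.
Counting forward 545 days from February 2, 2077:
February has 28 days, so 28 − 2 = 26 days remain after February 2, 2077; 545 − 26 = 519 left.
March 2077 has 31 days: 519 − 31 = 488 left.
April 2077 has 30 days: 488 − 30 = 458 left.
May 2077 has 31 days: 458 − 31 = 427 left.
June 2077 has 30 days: 427 − 30 = 397 left.
July 2077 has 31 days: 397 − 31 = 366 left.
August 2077 has 31 days: 366 − 31 = 335 left.
September 2077 has 30 days: 335 − 30 = 305 left.
October 2077 has 31 days: 305 − 31 = 274 left.
November 2077 has 30 days: 274 − 30 = 244 left.
December 2077 has 31 days: 244 − 31 = 213 left.
January 2078 has 31 days: 213 − 31 = 182 left.
February 2078 has 28 days (2078 is not a leap year): 182 − 28 = 154 left.
March 2078 has 31 days: 154 − 31 = 123 left.
April 2078 has 30 days: 123 − 30 = 93 left.
May 2078 has 31 days: 93 − 31 = 62 left.
June 2078 has 30 days: 62 − 30 = 32 left.
July 2078 has 31 days: 32 − 31 = 1 left.
1 day into August 2078 → August 1, 2078.
Counting back 128 days from August 1, 2078:
Going back 1 day from August 1, 2078 reaches the end of the previous month; 128 − 1 = 127 left.
July 2078 has 31 days: 127 − 31 = 96 left.
June 2078 has 30 days: 96 − 30 = 66 left.
May 2078 has 31 days: 66 − 31 = 35 left.
April 2078 has 30 days: 35 − 30 = 5 left.
March 2078 has 31 days; 31 − 5 = 26 → March 26, 2078.

March 26, 2078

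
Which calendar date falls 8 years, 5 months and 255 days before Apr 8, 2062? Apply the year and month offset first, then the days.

Counting back 8 years, 5 months and 255 days from April 8, 2062: first the month/year part, then the days.
-8 years → 2054; month 4 − 5 = -1, which is month 11 of year 2053 → November 2053.
Day 8 is valid in November, giving November 8, 2053.
Now subtract 255 days from November 8, 2053.
Going back 8 days from November 8, 2053 reaches the end of the previous month; 255 − 8 = 247 left.
October 2053 has 31 days: 247 − 31 = 216 left.
September 2053 has 30 days: 216 − 30 = 186 left.
August 2053 has 31 days: 186 − 31 = 155 left.
July 2053 has 31 days: 155 − 31 = 124 left.
June 2053 has 30 days: 124 − 30 = 94 left.
May 2053 has 31 days: 94 − 31 = 63 left.
April 2053 has 30 days: 63 − 30 = 33 left.
March 2053 has 31 days: 33 − 31 = 2 left.
February 2053 has 28 days; 28 − 2 = 26 → February 26, 2053.

February 26, 2053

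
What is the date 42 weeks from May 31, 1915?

Counting forward 42 weeks = 294 days from May 31, 1915.
May has 31 days, so 31 − 31 = 0 days remain after May 31, 1915; 294 − 0 = 294 left.
June 1915 has 30 days: 294 − 30 = 264 left.
July 1915 has 31 days: 264 − 31 = 233 left.
August 1915 has 31 days: 233 − 31 = 202 left.
September 1915 has 30 days: 202 − 30 = 172 left.
October 1915 has 31 days: 172 − 31 = 141 left.
November 1915 has 30 days: 141 − 30 = 111 left.
December 1915 has 31 days: 111 − 31 = 80 left.
January 1916 has 31 days: 80 − 31 = 49 left.
February 1916 has 29 days (1916 is a leap year): 49 − 29 = 20 left.
20 days into March 1916 → March 20, 1916.

March 20, 1916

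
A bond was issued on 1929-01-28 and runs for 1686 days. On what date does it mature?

September 10, 1933

Adding 1686 days from January 28, 1929.
January has 31 days, so 31 − 28 = 3 days remain after January 28, 1929; 1686 − 3 = 1683 left.
February 1929 has 28 days (1929 is not a leap year): 1683 − 28 = 1655 left.
March 1929 has 31 days: 1655 − 31 = 1624 left.
April 1929 has 30 days: 1624 − 30 = 1594 left.
May 1929 has 31 days: 1594 − 31 = 1563 left.
June 1929 has 30 days: 1563 − 30 = 1533 left.
July 1929 has 31 days: 1533 − 31 = 1502 left.
August 1929 has 31 days: 1502 − 31 = 1471 left.
September 1929 has 30 days: 1471 − 30 = 1441 left.
October 1929 has 31 days: 1441 − 31 = 1410 left.
November 1929 has 30 days: 1410 − 30 = 1380 left.
December 1929 has 31 days: 1380 − 31 = 1349 left.
January 1930 has 31 days: 1349 − 31 = 1318 left.
February 1930 has 28 days (1930 is not a leap year): 1318 − 28 = 1290 left.
March 1930 has 31 days: 1290 − 31 = 1259 left.
April 1930 has 30 days: 1259 − 30 = 1229 left.
May 1930 has 31 days: 1229 − 31 = 1198 left.
June 1930 has 30 days: 1198 − 30 = 1168 left.
July 1930 has 31 days: 1168 − 31 = 1137 left.
August 1930 has 31 days: 1137 − 31 = 1106 left.
September 1930 has 30 days: 1106 − 30 = 1076 left.
October 1930 has 31 days: 1076 − 31 = 1045 left.
November 1930 has 30 days: 1045 − 30 = 1015 left.
December 1930 has 31 days: 1015 − 31 = 984 left.
January 1931 has 31 days: 984 − 31 = 953 left.
February 1931 has 28 days (1931 is not a leap year): 953 − 28 = 925 left.
March 1931 has 31 days: 925 − 31 = 894 left.
April 1931 has 30 days: 894 − 30 = 864 left.
May 1931 has 31 days: 864 − 31 = 833 left.
June 1931 has 30 days: 833 − 30 = 803 left.
July 1931 has 31 days: 803 − 31 = 772 left.
August 1931 has 31 days: 772 − 31 = 741 left.
September 1931 has 30 days: 741 − 30 = 711 left.
October 1931 has 31 days: 711 − 31 = 680 left.
November 1931 has 30 days: 680 − 30 = 650 left.
December 1931 has 31 days: 650 − 31 = 619 left.
January 1932 has 31 days: 619 − 31 = 588 left.
February 1932 has 29 days (1932 is a leap year): 588 − 29 = 559 left.
March 1932 has 31 days: 559 − 31 = 528 left.
April 1932 has 30 days: 528 − 30 = 498 left.
May 1932 has 31 days: 498 − 31 = 467 left.
June 1932 has 30 days: 467 − 30 = 437 left.
July 1932 has 31 days: 437 − 31 = 406 left.
August 1932 has 31 days: 406 − 31 = 375 left.
September 1932 has 30 days: 375 − 30 = 345 left.
October 1932 has 31 days: 345 − 31 = 314 left.
November 1932 has 30 days: 314 − 30 = 284 left.
December 1932 has 31 days: 284 − 31 = 253 left.
January 1933 has 31 days: 253 − 31 = 222 left.
February 1933 has 28 days (1933 is not a leap year): 222 − 28 = 194 left.
March 1933 has 31 days: 194 − 31 = 163 left.
April 1933 has 30 days: 163 − 30 = 133 left.
May 1933 has 31 days: 133 − 31 = 102 left.
June 1933 has 30 days: 102 − 30 = 72 left.
July 1933 has 31 days: 72 − 31 = 41 left.
August 1933 has 31 days: 41 − 31 = 10 left.
10 days into September 1933 → September 10, 1933.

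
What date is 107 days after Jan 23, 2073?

May 10, 2073

Adding 107 days from January 23, 2073.
January has 31 days, so 31 − 23 = 8 days remain after January 23, 2073; 107 − 8 = 99 left.
February 2073 has 28 days (2073 is not a leap year): 99 − 28 = 71 left.
March 2073 has 31 days: 71 − 31 = 40 left.
April 2073 has 30 days: 40 − 30 = 10 left.
10 days into May 2073 → May 10, 2073.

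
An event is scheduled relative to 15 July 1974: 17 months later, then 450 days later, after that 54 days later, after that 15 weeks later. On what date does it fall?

Advancing 17 months from July 15, 1974:
month 7 + 17 = 24, which is month 12 of year 1975 → December 1975.
Day 15 is valid in December, giving December 15, 1975.
Advancing 450 days from December 15, 1975:
December has 31 days, so 31 − 15 = 16 days remain after December 15, 1975; 450 − 16 = 434 left.
January 1976 has 31 days: 434 − 31 = 403 left.
February 1976 has 29 days (1976 is a leap year): 403 − 29 = 374 left.
March 1976 has 31 days: 374 − 31 = 343 left.
April 1976 has 30 days: 343 − 30 = 313 left.
May 1976 has 31 days: 313 − 31 = 282 left.
June 1976 has 30 days: 282 − 30 = 252 left.
July 1976 has 31 days: 252 − 31 = 221 left.
August 1976 has 31 days: 221 − 31 = 190 left.
September 1976 has 30 days: 190 − 30 = 160 left.
October 1976 has 31 days: 160 − 31 = 129 left.
November 1976 has 30 days: 129 − 30 = 99 left.
December 1976 has 31 days: 99 − 31 = 68 left.
January 1977 has 31 days: 68 − 31 = 37 left.
February 1977 has 28 days (1977 is not a leap year): 37 − 28 = 9 left.
9 days into March 1977 → March 9, 1977.
Advancing 54 days from March 9, 1977:
March has 31 days, so 31 − 9 = 22 days remain after March 9, 1977; 54 − 22 = 32 left.
April 1977 has 30 days: 32 − 30 = 2 left.
2 days into May 1977 → May 2, 1977.
Counting forward 15 weeks (= 105 days) from May 2, 1977:
May has 31 days, so 31 − 2 = 29 days remain after May 2, 1977; 105 − 29 = 76 left.
June 1977 has 30 days: 76 − 30 = 46 left.
July 1977 has 31 days: 46 − 31 = 15 left.
15 days into August 1977 → August 15, 1977.

August 15, 1977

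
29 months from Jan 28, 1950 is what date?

June 28, 1952

Counting forward 29 months from January 28, 1950.
month 1 + 29 = 30, which is month 6 of year 1952 → June 1952.
Day 28 is valid in June, giving June 28, 1952.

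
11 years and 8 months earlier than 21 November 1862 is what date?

Going back 11 years and 8 months from November 21, 1862.
-11 years → 1851; month 11 − 8 = 3 → March 1851.
Day 21 is valid in March, giving March 21, 1851.

March 21, 1851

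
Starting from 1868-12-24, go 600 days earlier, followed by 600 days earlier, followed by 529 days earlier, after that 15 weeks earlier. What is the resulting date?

December 17, 1863

Going back 600 days from December 24, 1868:
Going back 24 days from December 24, 1868 reaches the end of the previous month; 600 − 24 = 576 left.
November 1868 has 30 days: 576 − 30 = 546 left.
October 1868 has 31 days: 546 − 31 = 515 left.
September 1868 has 30 days: 515 − 30 = 485 left.
August 1868 has 31 days: 485 − 31 = 454 left.
July 1868 has 31 days: 454 − 31 = 423 left.
June 1868 has 30 days: 423 − 30 = 393 left.
May 1868 has 31 days: 393 − 31 = 362 left.
April 1868 has 30 days: 362 − 30 = 332 left.
March 1868 has 31 days: 332 − 31 = 301 left.
February 1868 has 29 days (1868 is a leap year): 301 − 29 = 272 left.
January 1868 has 31 days: 272 − 31 = 241 left.
December 1867 has 31 days: 241 − 31 = 210 left.
November 1867 has 30 days: 210 − 30 = 180 left.
October 1867 has 31 days: 180 − 31 = 149 left.
September 1867 has 30 days: 149 − 30 = 119 left.
August 1867 has 31 days: 119 − 31 = 88 left.
July 1867 has 31 days: 88 − 31 = 57 left.
June 1867 has 30 days: 57 − 30 = 27 left.
May 1867 has 31 days; 31 − 27 = 4 → May 4, 1867.
Counting back 600 days from May 4, 1867:
Going back 4 days from May 4, 1867 reaches the end of the previous month; 600 − 4 = 596 left.
April 1867 has 30 days: 596 − 30 = 566 left.
March 1867 has 31 days: 566 − 31 = 535 left.
February 1867 has 28 days (1867 is not a leap year): 535 − 28 = 507 left.
January 1867 has 31 days: 507 − 31 = 476 left.
December 1866 has 31 days: 476 − 31 = 445 left.
November 1866 has 30 days: 445 − 30 = 415 left.
October 1866 has 31 days: 415 − 31 = 384 left.
September 1866 has 30 days: 384 − 30 = 354 left.
August 1866 has 31 days: 354 − 31 = 323 left.
July 1866 has 31 days: 323 − 31 = 292 left.
June 1866 has 30 days: 292 − 30 = 262 left.
May 1866 has 31 days: 262 − 31 = 231 left.
April 1866 has 30 days: 231 − 30 = 201 left.
March 1866 has 31 days: 201 − 31 = 170 left.
February 1866 has 28 days (1866 is not a leap year): 170 − 28 = 142 left.
January 1866 has 31 days: 142 − 31 = 111 left.
December 1865 has 31 days: 111 − 31 = 80 left.
November 1865 has 30 days: 80 − 30 = 50 left.
October 1865 has 31 days: 50 − 31 = 19 left.
September 1865 has 30 days; 30 − 19 = 11 → September 11, 1865.
Going back 529 days from September 11, 1865:
Going back 11 days from September 11, 1865 reaches the end of the previous month; 529 − 11 = 518 left.
August 1865 has 31 days: 518 − 31 = 487 left.
July 1865 has 31 days: 487 − 31 = 456 left.
June 1865 has 30 days: 456 − 30 = 426 left.
May 1865 has 31 days: 426 − 31 = 395 left.
April 1865 has 30 days: 395 − 30 = 365 left.
March 1865 has 31 days: 365 − 31 = 334 left.
February 1865 has 28 days (1865 is not a leap year): 334 − 28 = 306 left.
January 1865 has 31 days: 306 − 31 = 275 left.
December 1864 has 31 days: 275 − 31 = 244 left.
November 1864 has 30 days: 244 − 30 = 214 left.
October 1864 has 31 days: 214 − 31 = 183 left.
September 1864 has 30 days: 183 − 30 = 153 left.
August 1864 has 31 days: 153 − 31 = 122 left.
July 1864 has 31 days: 122 − 31 = 91 left.
June 1864 has 30 days: 91 − 30 = 61 left.
May 1864 has 31 days: 61 − 31 = 30 left.
April 1864 has 30 days: 30 − 30 = 0 left.
March 1864 has 31 days; 31 − 0 = 31 → March 31, 1864.
Counting back 15 weeks (= 105 days) from March 31, 1864:
Going back 31 days from March 31, 1864 reaches the end of the previous month; 105 − 31 = 74 left.
February 1864 has 29 days (1864 is a leap year): 74 − 29 = 45 left.
January 1864 has 31 days: 45 − 31 = 14 left.
December 1863 has 31 days; 31 − 14 = 17 → December 17, 1863.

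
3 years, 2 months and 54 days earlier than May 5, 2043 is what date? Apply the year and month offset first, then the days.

January 11, 2040

Going back 3 years, 2 months and 54 days from May 5, 2043: first the month/year part, then the days.
-3 years → 2040; month 5 − 2 = 3 → March 2040.
Day 5 is valid in March, giving March 5, 2040.
Now subtract 54 days from March 5, 2040.
Going back 5 days from March 5, 2040 reaches the end of the previous month; 54 − 5 = 49 left.
February 2040 has 29 days (2040 is a leap year): 49 − 29 = 20 left.
January 2040 has 31 days; 31 − 20 = 11 → January 11, 2040.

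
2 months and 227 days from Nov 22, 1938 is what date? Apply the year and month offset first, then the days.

September 6, 1939

Counting forward 2 months and 227 days from November 22, 1938: first the month/year part, then the days.
month 11 + 2 = 13, which is month 1 of year 1939 → January 1939.
Day 22 is valid in January, giving January 22, 1939.
Now add 227 days from January 22, 1939.
January has 31 days, so 31 − 22 = 9 days remain after January 22, 1939; 227 − 9 = 218 left.
February 1939 has 28 days (1939 is not a leap year): 218 − 28 = 190 left.
March 1939 has 31 days: 190 − 31 = 159 left.
April 1939 has 30 days: 159 − 30 = 129 left.
May 1939 has 31 days: 129 − 31 = 98 left.
June 1939 has 30 days: 98 − 30 = 68 left.
July 1939 has 31 days: 68 − 31 = 37 left.
August 1939 has 31 days: 37 − 31 = 6 left.
6 days into September 1939 → September 6, 1939.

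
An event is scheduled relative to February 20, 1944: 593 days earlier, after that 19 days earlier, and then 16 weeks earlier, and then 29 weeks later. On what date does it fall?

Counting back 593 days from February 20, 1944:
Going back 20 days from February 20, 1944 reaches the end of the previous month; 593 − 20 = 573 left.
January 1944 has 31 days: 573 − 31 = 542 left.
December 1943 has 31 days: 542 − 31 = 511 left.
November 1943 has 30 days: 511 − 30 = 481 left.
October 1943 has 31 days: 481 − 31 = 450 left.
September 1943 has 30 days: 450 − 30 = 420 left.
August 1943 has 31 days: 420 − 31 = 389 left.
July 1943 has 31 days: 389 − 31 = 358 left.
June 1943 has 30 days: 358 − 30 = 328 left.
May 1943 has 31 days: 328 − 31 = 297 left.
April 1943 has 30 days: 297 − 30 = 267 left.
March 1943 has 31 days: 267 − 31 = 236 left.
February 1943 has 28 days (1943 is not a leap year): 236 − 28 = 208 left.
January 1943 has 31 days: 208 − 31 = 177 left.
December 1942 has 31 days: 177 − 31 = 146 left.
November 1942 has 30 days: 146 − 30 = 116 left.
October 1942 has 31 days: 116 − 31 = 85 left.
September 1942 has 30 days: 85 − 30 = 55 left.
August 1942 has 31 days: 55 − 31 = 24 left.
July 1942 has 31 days; 31 − 24 = 7 → July 7, 1942.
Counting back 19 days from July 7, 1942:
Going back 7 days from July 7, 1942 reaches the end of the previous month; 19 − 7 = 12 left.
June 1942 has 30 days; 30 − 12 = 18 → June 18, 1942.
Going back 16 weeks (= 112 days) from June 18, 1942:
Going back 18 days from June 18, 1942 reaches the end of the previous month; 112 − 18 = 94 left.
May 1942 has 31 days: 94 − 31 = 63 left.
April 1942 has 30 days: 63 − 30 = 33 left.
March 1942 has 31 days: 33 − 31 = 2 left.
February 1942 has 28 days; 28 − 2 = 26 → February 26, 1942.
Advancing 29 weeks (= 203 days) from February 26, 1942:
February has 28 days, so 28 − 26 = 2 days remain after February 26, 1942; 203 − 2 = 201 left.
March 1942 has 31 days: 201 − 31 = 170 left.
April 1942 has 30 days: 170 − 30 = 140 left.
May 1942 has 31 days: 140 − 31 = 109 left.
June 1942 has 30 days: 109 − 30 = 79 left.
July 1942 has 31 days: 79 − 31 = 48 left.
August 1942 has 31 days: 48 − 31 = 17 left.
17 days into September 1942 → September 17, 1942.

September 17, 1942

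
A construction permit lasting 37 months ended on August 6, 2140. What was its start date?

Subtracting 37 months from August 6, 2140.
month 8 − 37 = -29, which is month 7 of year 2137 → July 2137.
Day 6 is valid in July, giving July 6, 2137.

July 6, 2137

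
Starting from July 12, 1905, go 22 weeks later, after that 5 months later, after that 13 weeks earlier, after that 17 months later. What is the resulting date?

July 11, 1907

Counting forward 22 weeks (= 154 days) from July 12, 1905:
July has 31 days, so 31 − 12 = 19 days remain after July 12, 1905; 154 − 19 = 135 left.
August 1905 has 31 days: 135 − 31 = 104 left.
September 1905 has 30 days: 104 − 30 = 74 left.
October 1905 has 31 days: 74 − 31 = 43 left.
November 1905 has 30 days: 43 − 30 = 13 left.
13 days into December 1905 → December 13, 1905.
Advancing 5 months from December 13, 1905:
month 12 + 5 = 17, which is month 5 of year 1906 → May 1906.
Day 13 is valid in May, giving May 13, 1906.
Counting back 13 weeks (= 91 days) from May 13, 1906:
Going back 13 days from May 13, 1906 reaches the end of the previous month; 91 − 13 = 78 left.
April 1906 has 30 days: 78 − 30 = 48 left.
March 1906 has 31 days: 48 − 31 = 17 left.
February 1906 has 28 days; 28 − 17 = 11 → February 11, 1906.
Adding 17 months from February 11, 1906:
month 2 + 17 = 19, which is month 7 of year 1907 → July 1907.
Day 11 is valid in July, giving July 11, 1907.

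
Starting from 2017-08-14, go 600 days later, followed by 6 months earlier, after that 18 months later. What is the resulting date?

April 6, 2020

Counting forward 600 days from August 14, 2017:
August has 31 days, so 31 − 14 = 17 days remain after August 14, 2017; 600 − 17 = 583 left.
September 2017 has 30 days: 583 − 30 = 553 left.
October 2017 has 31 days: 553 − 31 = 522 left.
November 2017 has 30 days: 522 − 30 = 492 left.
December 2017 has 31 days: 492 − 31 = 461 left.
January 2018 has 31 days: 461 − 31 = 430 left.
February 2018 has 28 days (2018 is not a leap year): 430 − 28 = 402 left.
March 2018 has 31 days: 402 − 31 = 371 left.
April 2018 has 30 days: 371 − 30 = 341 left.
May 2018 has 31 days: 341 − 31 = 310 left.
June 2018 has 30 days: 310 − 30 = 280 left.
July 2018 has 31 days: 280 − 31 = 249 left.
August 2018 has 31 days: 249 − 31 = 218 left.
September 2018 has 30 days: 218 − 30 = 188 left.
October 2018 has 31 days: 188 − 31 = 157 left.
November 2018 has 30 days: 157 − 30 = 127 left.
December 2018 has 31 days: 127 − 31 = 96 left.
January 2019 has 31 days: 96 − 31 = 65 left.
February 2019 has 28 days (2019 is not a leap year): 65 − 28 = 37 left.
March 2019 has 31 days: 37 − 31 = 6 left.
6 days into April 2019 → April 6, 2019.
Going back 6 months from April 6, 2019:
month 4 − 6 = -2, which is month 10 of year 2018 → October 2018.
Day 6 is valid in October, giving October 6, 2018.
Counting forward 18 months from October 6, 2018:
month 10 + 18 = 28, which is month 4 of year 2020 → April 2020.
Day 6 is valid in April, giving April 6, 2020.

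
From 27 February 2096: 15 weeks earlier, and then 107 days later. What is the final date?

February 29, 2096

Counting back 15 weeks (= 105 days) from February 27, 2096:
Going back 27 days from February 27, 2096 reaches the end of the previous month; 105 − 27 = 78 left.
January 2096 has 31 days: 78 − 31 = 47 left.
December 2095 has 31 days: 47 − 31 = 16 left.
November 2095 has 30 days; 30 − 16 = 14 → November 14, 2095.
Advancing 107 days from November 14, 2095:
November has 30 days, so 30 − 14 = 16 days remain after November 14, 2095; 107 − 16 = 91 left.
December 2095 has 31 days: 91 − 31 = 60 left.
January 2096 has 31 days: 60 − 31 = 29 left.
29 days into February 2096 → February 29, 2096.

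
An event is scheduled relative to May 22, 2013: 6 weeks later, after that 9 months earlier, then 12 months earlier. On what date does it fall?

Adding 6 weeks (= 42 days) from May 22, 2013:
May has 31 days, so 31 − 22 = 9 days remain after May 22, 2013; 42 − 9 = 33 left.
June 2013 has 30 days: 33 − 30 = 3 left.
3 days into July 2013 → July 3, 2013.
Subtracting 9 months from July 3, 2013:
month 7 − 9 = -2, which is month 10 of year 2012 → October 2012.
Day 3 is valid in October, giving October 3, 2012.
Going back 12 months from October 3, 2012:
month 10 − 12 = -2, which is month 10 of year 2011 → October 2011.
Day 3 is valid in October, giving October 3, 2011.

October 3, 2011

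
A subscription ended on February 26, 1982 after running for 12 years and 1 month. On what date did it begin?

Counting back 12 years and 1 month from February 26, 1982.
-12 years → 1970; month 2 − 1 = 1 → January 1970.
Day 26 is valid in January, giving January 26, 1970.

January 26, 1970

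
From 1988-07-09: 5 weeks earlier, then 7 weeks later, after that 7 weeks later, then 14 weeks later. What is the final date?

Going back 5 weeks (= 35 days) from July 9, 1988:
Going back 9 days from July 9, 1988 reaches the end of the previous month; 35 − 9 = 26 left.
June 1988 has 30 days; 30 − 26 = 4 → June 4, 1988.
Counting forward 7 weeks (= 49 days) from June 4, 1988:
June has 30 days, so 30 − 4 = 26 days remain after June 4, 1988; 49 − 26 = 23 left.
23 days into July 1988 → July 23, 1988.
Advancing 7 weeks (= 49 days) from July 23, 1988:
July has 31 days, so 31 − 23 = 8 days remain after July 23, 1988; 49 − 8 = 41 left.
August 1988 has 31 days: 41 − 31 = 10 left.
10 days into September 1988 → September 10, 1988.
Advancing 14 weeks (= 98 days) from September 10, 1988:
September has 30 days, so 30 − 10 = 20 days remain after September 10, 1988; 98 − 20 = 78 left.
October 1988 has 31 days: 78 − 31 = 47 left.
November 1988 has 30 days: 47 − 30 = 17 left.
17 days into December 1988 → December 17, 1988.

December 17, 1988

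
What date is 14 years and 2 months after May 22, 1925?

July 22, 1939

Adding 14 years and 2 months from May 22, 1925.
+14 years → 1939; month 5 + 2 = 7 → July 1939.
Day 22 is valid in July, giving July 22, 1939.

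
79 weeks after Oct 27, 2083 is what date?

May 2, 2085

Advancing 79 weeks = 553 days from October 27, 2083.
October has 31 days, so 31 − 27 = 4 days remain after October 27, 2083; 553 − 4 = 549 left.
November 2083 has 30 days: 549 − 30 = 519 left.
December 2083 has 31 days: 519 − 31 = 488 left.
January 2084 has 31 days: 488 − 31 = 457 left.
February 2084 has 29 days (2084 is a leap year): 457 − 29 = 428 left.
March 2084 has 31 days: 428 − 31 = 397 left.
April 2084 has 30 days: 397 − 30 = 367 left.
May 2084 has 31 days: 367 − 31 = 336 left.
June 2084 has 30 days: 336 − 30 = 306 left.
July 2084 has 31 days: 306 − 31 = 275 left.
August 2084 has 31 days: 275 − 31 = 244 left.
September 2084 has 30 days: 244 − 30 = 214 left.
October 2084 has 31 days: 214 − 31 = 183 left.
November 2084 has 30 days: 183 − 30 = 153 left.
December 2084 has 31 days: 153 − 31 = 122 left.
January 2085 has 31 days: 122 − 31 = 91 left.
February 2085 has 28 days (2085 is not a leap year): 91 − 28 = 63 left.
March 2085 has 31 days: 63 − 31 = 32 left.
April 2085 has 30 days: 32 − 30 = 2 left.
2 days into May 2085 → May 2, 2085.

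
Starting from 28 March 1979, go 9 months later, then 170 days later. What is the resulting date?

Counting forward 9 months from March 28, 1979:
month 3 + 9 = 12 → December 1979.
Day 28 is valid in December, giving December 28, 1979.
Advancing 170 days from December 28, 1979:
December has 31 days, so 31 − 28 = 3 days remain after December 28, 1979; 170 − 3 = 167 left.
January 1980 has 31 days: 167 − 31 = 136 left.
February 1980 has 29 days (1980 is a leap year): 136 − 29 = 107 left.
March 1980 has 31 days: 107 − 31 = 76 left.
April 1980 has 30 days: 76 − 30 = 46 left.
May 1980 has 31 days: 46 − 31 = 15 left.
15 days into June 1980 → June 15, 1980.

June 15, 1980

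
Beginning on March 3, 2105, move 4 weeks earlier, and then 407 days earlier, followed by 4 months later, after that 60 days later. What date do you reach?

Subtracting 4 weeks (= 28 days) from March 3, 2105:
Going back 3 days from March 3, 2105 reaches the end of the previous month; 28 − 3 = 25 left.
February 2105 has 28 days; 28 − 25 = 3 → February 3, 2105.
Going back 407 days from February 3, 2105:
Going back 3 days from February 3, 2105 reaches the end of the previous month; 407 − 3 = 404 left.
January 2105 has 31 days: 404 − 31 = 373 left.
December 2104 has 31 days: 373 − 31 = 342 left.
November 2104 has 30 days: 342 − 30 = 312 left.
October 2104 has 31 days: 312 − 31 = 281 left.
September 2104 has 30 days: 281 − 30 = 251 left.
August 2104 has 31 days: 251 − 31 = 220 left.
July 2104 has 31 days: 220 − 31 = 189 left.
June 2104 has 30 days: 189 − 30 = 159 left.
May 2104 has 31 days: 159 − 31 = 128 left.
April 2104 has 30 days: 128 − 30 = 98 left.
March 2104 has 31 days: 98 − 31 = 67 left.
February 2104 has 29 days (2104 is a leap year): 67 − 29 = 38 left.
January 2104 has 31 days: 38 − 31 = 7 left.
December 2103 has 31 days; 31 − 7 = 24 → December 24, 2103.
Adding 4 months from December 24, 2103:
month 12 + 4 = 16, which is month 4 of year 2104 → April 2104.
Day 24 is valid in April, giving April 24, 2104.
Counting forward 60 days from April 24, 2104:
April has 30 days, so 30 − 24 = 6 days remain after April 24, 2104; 60 − 6 = 54 left.
May 2104 has 31 days: 54 − 31 = 23 left.
23 days into June 2104 → June 23, 2104.

June 23, 2104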